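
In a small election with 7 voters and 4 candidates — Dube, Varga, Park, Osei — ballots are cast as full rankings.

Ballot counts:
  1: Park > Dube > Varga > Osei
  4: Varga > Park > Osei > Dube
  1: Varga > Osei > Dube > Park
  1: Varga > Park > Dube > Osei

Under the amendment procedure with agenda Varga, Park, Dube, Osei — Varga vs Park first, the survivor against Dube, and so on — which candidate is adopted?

Round 1: Varga vs Park — 6–1, Varga advances.
Round 2: Varga vs Dube — 6–1, Varga advances.
Round 3: Varga vs Osei — 7–0, Varga advances.
The agenda winner is Varga.

Varga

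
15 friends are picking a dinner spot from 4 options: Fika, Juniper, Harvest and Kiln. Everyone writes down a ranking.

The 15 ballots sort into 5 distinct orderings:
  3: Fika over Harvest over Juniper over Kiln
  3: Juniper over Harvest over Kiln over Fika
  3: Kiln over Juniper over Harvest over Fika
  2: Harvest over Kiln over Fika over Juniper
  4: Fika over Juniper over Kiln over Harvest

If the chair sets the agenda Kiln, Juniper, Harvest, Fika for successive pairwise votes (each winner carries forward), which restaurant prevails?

Round 1: Kiln vs Juniper — 5–10, Juniper advances.
Round 2: Juniper vs Harvest — 10–5, Juniper advances.
Round 3: Juniper vs Fika — 6–9, Fika advances.
Fika survives the agenda.

Fika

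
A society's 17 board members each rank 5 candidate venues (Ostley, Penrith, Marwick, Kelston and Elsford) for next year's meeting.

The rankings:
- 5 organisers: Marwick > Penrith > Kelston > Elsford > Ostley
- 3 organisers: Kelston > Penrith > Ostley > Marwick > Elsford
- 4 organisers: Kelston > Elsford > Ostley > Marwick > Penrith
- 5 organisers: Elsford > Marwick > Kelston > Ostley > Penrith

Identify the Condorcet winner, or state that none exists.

Pairwise majorities:
Ostley vs Penrith: 4+5 = 9 for Ostley, 8 for Penrith — Ostley by 9–8.
Ostley vs Marwick: 7 to 10, Marwick.
Ostley vs Kelston: Ostley is ranked higher on 0 ballots, Kelston on 17. Kelston wins 17–0.
Ostley vs Elsford: Ostley is ranked higher on 3 ballots, Elsford on 14. Elsford wins 14–3.
Penrith vs Marwick: Penrith is ranked higher on 3 ballots, Marwick on 14. Marwick wins 14–3.
Penrith vs Kelston: Penrith preferred on 5 ballots; Kelston wins 12–5.
Penrith vs Elsford: Penrith preferred on 5+3 = 8 ballots; Elsford wins 9–8.
Marwick vs Kelston: 10 to 7, Marwick.
Marwick vs Elsford: 5+3 = 8 for Marwick, 9 for Elsford — Elsford by 9–8.
Kelston vs Elsford: 12 to 5, Kelston.
No city is unbeaten: Ostley loses to Marwick; Penrith loses to Ostley; Marwick loses to Elsford; Kelston loses to Marwick; Elsford loses to Kelston. In particular Marwick → Kelston → Elsford → Marwick is a majority cycle — no Condorcet winner exists.

none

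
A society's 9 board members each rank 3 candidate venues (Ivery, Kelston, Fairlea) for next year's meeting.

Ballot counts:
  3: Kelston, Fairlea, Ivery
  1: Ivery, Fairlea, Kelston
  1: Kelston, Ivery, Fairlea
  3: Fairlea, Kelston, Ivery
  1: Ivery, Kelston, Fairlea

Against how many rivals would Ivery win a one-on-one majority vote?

Ivery against each rival (9 organisers):
Ivery vs Kelston: Ivery is ranked higher on 1+1 = 2 ballots, Kelston on 7. Kelston wins 7–2.
Ivery–Fairlea: Fairlea 6–3.
Ivery beats no one; loses to Kelston, Fairlea — 0 pairwise wins.

0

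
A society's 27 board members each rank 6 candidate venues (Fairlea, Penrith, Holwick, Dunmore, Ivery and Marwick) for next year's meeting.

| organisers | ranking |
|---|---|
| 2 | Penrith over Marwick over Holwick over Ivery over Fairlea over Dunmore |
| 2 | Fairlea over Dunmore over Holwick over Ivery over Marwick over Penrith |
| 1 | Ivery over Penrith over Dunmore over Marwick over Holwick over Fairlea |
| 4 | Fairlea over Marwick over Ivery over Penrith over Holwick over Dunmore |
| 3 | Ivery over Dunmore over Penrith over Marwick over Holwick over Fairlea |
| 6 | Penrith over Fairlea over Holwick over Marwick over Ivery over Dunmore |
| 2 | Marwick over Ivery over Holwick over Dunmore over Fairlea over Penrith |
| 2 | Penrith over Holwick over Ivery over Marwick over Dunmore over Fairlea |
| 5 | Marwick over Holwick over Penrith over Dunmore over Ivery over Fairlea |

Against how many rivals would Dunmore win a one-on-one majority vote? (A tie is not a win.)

Dunmore against each rival (27 organisers):
Dunmore vs Fairlea: Dunmore preferred on 1+3+2+2+5 = 13 ballots; Fairlea wins 14–13.
Dunmore vs Penrith: 2+3+2 = 7 for Dunmore, 20 for Penrith — Penrith by 20–7.
Dunmore vs Holwick: 2+1+3 = 6 for Dunmore, 21 for Holwick — Holwick by 21–6.
Dunmore vs Ivery: 2+5 = 7 for Dunmore, 20 for Ivery — Ivery by 20–7.
Dunmore vs Marwick: Marwick wins 21–6.
Dunmore beats no one; loses to Fairlea, Penrith, Holwick, Ivery, Marwick — 0 pairwise wins.

0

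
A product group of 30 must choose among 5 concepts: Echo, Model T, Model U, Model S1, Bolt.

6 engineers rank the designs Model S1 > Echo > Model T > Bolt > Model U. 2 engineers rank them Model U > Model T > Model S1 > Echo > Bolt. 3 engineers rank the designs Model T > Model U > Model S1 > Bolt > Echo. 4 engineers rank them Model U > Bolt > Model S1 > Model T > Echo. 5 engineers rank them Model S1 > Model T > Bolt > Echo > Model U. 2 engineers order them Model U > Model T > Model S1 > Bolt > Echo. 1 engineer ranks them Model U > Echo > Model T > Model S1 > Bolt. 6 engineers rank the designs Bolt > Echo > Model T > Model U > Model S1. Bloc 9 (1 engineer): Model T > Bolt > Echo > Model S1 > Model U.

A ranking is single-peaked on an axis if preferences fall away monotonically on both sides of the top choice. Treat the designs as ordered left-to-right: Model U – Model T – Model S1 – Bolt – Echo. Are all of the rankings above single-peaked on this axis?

no

Axis positions: Model U=1, Model T=2, Model S1=3, Bolt=4, Echo=5.
Bloc 1: ranking walks positions 3-5-2-4-1; Echo is ranked above Bolt even though Bolt lies between Echo and the peak Model S1 on the axis — preferences dip and rise again. Not single-peaked.
Bloc 2: ranking walks positions 1-2-3-5-4; Echo is ranked above Bolt even though Bolt lies between Echo and the peak Model U on the axis — preferences dip and rise again. Not single-peaked.
Bloc 3 (peak Model T at position 2): ranking walks positions 2-1-3-4-5, expanding outward from the peak — single-peaked.
Bloc 4: ranking walks positions 1-4-3-2-5; Bolt is ranked above Model T even though Model T lies between Bolt and the peak Model U on the axis — preferences dip and rise again. Not single-peaked.
Bloc 5 (peak Model S1 at position 3): ranking walks positions 3-2-4-5-1, expanding outward from the peak — single-peaked.
Bloc 6 (peak Model U at position 1): ranking walks positions 1-2-3-4-5, expanding outward from the peak — single-peaked.
Bloc 7: ranking walks positions 1-5-2-3-4; Echo is ranked above Model T even though Model T lies between Echo and the peak Model U on the axis — preferences dip and rise again. Not single-peaked.
Bloc 8: ranking walks positions 4-5-2-1-3; Model T is ranked above Model S1 even though Model S1 lies between Model T and the peak Bolt on the axis — preferences dip and rise again. Not single-peaked.
Bloc 9: ranking walks positions 2-4-5-3-1; Bolt is ranked above Model S1 even though Model S1 lies between Bolt and the peak Model T on the axis — preferences dip and rise again. Not single-peaked.
Bloc 1 violates single-peakedness, so the profile is not single-peaked on this axis.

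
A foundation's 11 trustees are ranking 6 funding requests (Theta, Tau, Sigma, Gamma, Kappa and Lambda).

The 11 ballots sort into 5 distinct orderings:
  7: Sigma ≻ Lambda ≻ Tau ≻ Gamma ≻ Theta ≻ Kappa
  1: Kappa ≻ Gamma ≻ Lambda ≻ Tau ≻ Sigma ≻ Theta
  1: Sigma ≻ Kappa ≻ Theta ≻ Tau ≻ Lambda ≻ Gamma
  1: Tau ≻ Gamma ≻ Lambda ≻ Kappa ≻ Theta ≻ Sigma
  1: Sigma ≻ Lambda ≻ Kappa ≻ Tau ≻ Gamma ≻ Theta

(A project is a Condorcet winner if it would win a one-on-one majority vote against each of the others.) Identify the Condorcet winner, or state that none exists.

Sigma

Check each pair by majority over 11 ballots:
Theta vs Tau: 1 for Theta, 10 for Tau — Tau by 10–1.
Theta vs Sigma: 1 to 10, Sigma.
Theta vs Gamma: 1 for Theta, 10 for Gamma — Gamma by 10–1.
Theta vs Kappa: Theta is ranked higher on 7 ballots, Kappa on 4. Theta wins 7–4.
Theta vs Lambda: Theta is ranked higher on 1 ballot, Lambda on 10. Lambda wins 10–1.
Tau vs Sigma: 1+1 = 2 for Tau, 9 for Sigma — Sigma by 9–2.
Tau vs Gamma: 7+1+1+1 = 10 for Tau, 1 for Gamma — Tau by 10–1.
Tau vs Kappa: Tau is ranked higher on 7+1 = 8 ballots, Kappa on 3. Tau wins 8–3.
Tau vs Lambda: 1+1 = 2 for Tau, 9 for Lambda — Lambda by 9–2.
Sigma vs Gamma: 9 to 2, Sigma.
Sigma vs Kappa: Sigma is ranked higher on 7+1+1 = 9 ballots, Kappa on 2. Sigma wins 9–2.
Sigma vs Lambda: Sigma preferred on 7+1+1 = 9 ballots; Sigma wins 9–2.
Gamma vs Kappa: Gamma preferred on 7+1 = 8 ballots; Gamma wins 8–3.
Gamma vs Lambda: Gamma preferred on 1+1 = 2 ballots; Lambda wins 9–2.
Kappa vs Lambda: 1+1 = 2 for Kappa, 9 for Lambda — Lambda by 9–2.
Sigma beats each of Theta, Tau, Gamma, Kappa, Lambda — Sigma is the Condorcet winner.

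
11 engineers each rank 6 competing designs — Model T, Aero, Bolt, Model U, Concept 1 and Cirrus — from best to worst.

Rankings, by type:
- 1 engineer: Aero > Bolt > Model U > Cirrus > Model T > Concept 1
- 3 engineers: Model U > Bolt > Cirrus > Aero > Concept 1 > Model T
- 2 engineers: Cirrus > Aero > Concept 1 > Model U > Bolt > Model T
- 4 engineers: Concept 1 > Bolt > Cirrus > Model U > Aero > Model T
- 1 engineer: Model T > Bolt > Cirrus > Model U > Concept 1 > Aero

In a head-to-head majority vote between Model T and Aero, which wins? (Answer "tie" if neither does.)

Aero

Ballots ranking Model T above Aero: 1.
Ballots ranking Aero above Model T: 11 − 1 = 10.
Aero wins the head-to-head 10–1.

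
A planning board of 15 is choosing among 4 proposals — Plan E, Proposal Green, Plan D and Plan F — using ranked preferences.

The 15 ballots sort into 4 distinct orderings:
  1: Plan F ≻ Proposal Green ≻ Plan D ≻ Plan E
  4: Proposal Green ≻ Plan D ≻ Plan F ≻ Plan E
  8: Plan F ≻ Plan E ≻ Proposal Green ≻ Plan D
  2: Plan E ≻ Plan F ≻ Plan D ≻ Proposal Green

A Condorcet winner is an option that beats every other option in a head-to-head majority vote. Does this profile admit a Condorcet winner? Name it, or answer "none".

Plan F

Pairwise majorities:
Plan E vs Proposal Green: 10 to 5, Plan E.
Plan E vs Plan D: Plan E preferred on 8+2 = 10 ballots; Plan E wins 10–5.
Plan E vs Plan F: Plan E preferred on 2 ballots; Plan F wins 13–2.
Proposal Green vs Plan D: Proposal Green is ranked higher on 1+4+8 = 13 ballots, Plan D on 2. Proposal Green wins 13–2.
Proposal Green vs Plan F: 4 to 11, Plan F.
Plan D vs Plan F: Plan D preferred on 4 ballots; Plan F wins 11–4.
Plan F wins every pairwise contest, so Plan F is the Condorcet winner.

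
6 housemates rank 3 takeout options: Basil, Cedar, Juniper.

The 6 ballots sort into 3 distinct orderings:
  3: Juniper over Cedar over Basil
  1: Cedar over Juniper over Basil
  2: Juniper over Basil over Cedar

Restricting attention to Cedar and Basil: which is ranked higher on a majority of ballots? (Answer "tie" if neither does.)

Cedar

Ballots ranking Cedar above Basil: 3 + 1 = 4.
Ballots ranking Basil above Cedar: 6 − 4 = 2.
Cedar wins the head-to-head 4–2.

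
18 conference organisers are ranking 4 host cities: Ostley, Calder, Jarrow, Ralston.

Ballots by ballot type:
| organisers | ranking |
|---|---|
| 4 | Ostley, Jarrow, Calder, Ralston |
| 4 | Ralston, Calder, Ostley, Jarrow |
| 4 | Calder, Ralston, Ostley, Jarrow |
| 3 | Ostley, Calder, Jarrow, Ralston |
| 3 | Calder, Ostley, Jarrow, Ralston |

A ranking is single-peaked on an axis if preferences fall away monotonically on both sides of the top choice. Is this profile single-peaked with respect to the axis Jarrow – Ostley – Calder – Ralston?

yes

Axis positions: Jarrow=1, Ostley=2, Calder=3, Ralston=4.
Ballot type 1 (peak Ostley at position 2): ranking walks positions 2-1-3-4, expanding outward from the peak — single-peaked.
Ballot type 2 (peak Ralston at position 4): ranking walks positions 4-3-2-1, expanding outward from the peak — single-peaked.
Ballot type 3 (peak Calder at position 3): ranking walks positions 3-4-2-1, expanding outward from the peak — single-peaked.
Ballot type 4 (peak Ostley at position 2): ranking walks positions 2-3-1-4, expanding outward from the peak — single-peaked.
Ballot type 5 (peak Calder at position 3): ranking walks positions 3-2-1-4, expanding outward from the peak — single-peaked.
Every ranking is single-peaked on this axis.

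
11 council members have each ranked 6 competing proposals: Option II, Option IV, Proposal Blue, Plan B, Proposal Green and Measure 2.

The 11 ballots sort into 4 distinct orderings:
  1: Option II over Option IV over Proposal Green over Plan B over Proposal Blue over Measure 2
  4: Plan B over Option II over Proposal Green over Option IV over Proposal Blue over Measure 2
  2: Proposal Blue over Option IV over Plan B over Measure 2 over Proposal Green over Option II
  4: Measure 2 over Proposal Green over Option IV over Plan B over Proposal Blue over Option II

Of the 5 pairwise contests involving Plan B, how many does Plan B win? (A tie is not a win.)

4

Plan B against each rival (11 council members):
Plan B–Option II: Plan B 10–1.
Plan B vs Option IV: Plan B preferred on 4 ballots; Option IV wins 7–4.
Plan B–Proposal Blue: Plan B 9–2.
Plan B vs Proposal Green: Plan B wins 6–5.
Plan B vs Measure 2: 7 to 4, Plan B.
Plan B beats Option II, Proposal Blue, Proposal Green, Measure 2; loses to Option IV — 4 pairwise wins.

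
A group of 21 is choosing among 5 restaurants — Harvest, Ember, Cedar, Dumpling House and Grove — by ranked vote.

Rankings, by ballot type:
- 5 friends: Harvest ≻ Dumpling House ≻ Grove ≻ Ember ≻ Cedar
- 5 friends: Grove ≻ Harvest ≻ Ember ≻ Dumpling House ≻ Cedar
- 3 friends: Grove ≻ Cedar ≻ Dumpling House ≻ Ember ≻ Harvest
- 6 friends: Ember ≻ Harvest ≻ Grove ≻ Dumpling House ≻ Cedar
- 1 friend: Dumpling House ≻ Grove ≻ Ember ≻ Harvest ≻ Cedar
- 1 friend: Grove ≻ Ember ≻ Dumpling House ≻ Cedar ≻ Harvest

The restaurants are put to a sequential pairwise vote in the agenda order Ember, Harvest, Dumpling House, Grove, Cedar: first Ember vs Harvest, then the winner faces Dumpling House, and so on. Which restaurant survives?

Grove

Round 1: Ember vs Harvest — 11–10, Ember advances.
Round 2: Ember vs Dumpling House — 12–9, Ember advances.
Round 3: Ember vs Grove — 6–15, Grove advances.
Round 4: Grove vs Cedar — 21–0, Grove advances.
The agenda winner is Grove.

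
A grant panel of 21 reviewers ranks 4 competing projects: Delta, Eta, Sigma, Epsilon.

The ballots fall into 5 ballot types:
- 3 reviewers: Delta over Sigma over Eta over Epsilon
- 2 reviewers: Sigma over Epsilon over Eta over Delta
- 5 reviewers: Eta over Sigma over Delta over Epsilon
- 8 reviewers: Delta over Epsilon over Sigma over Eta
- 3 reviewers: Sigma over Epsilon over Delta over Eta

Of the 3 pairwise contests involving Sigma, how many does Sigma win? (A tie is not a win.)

Sigma against each rival (21 reviewers):
Sigma vs Delta: Delta, 11–10.
Sigma vs Eta: Sigma is ranked higher on 3+2+8+3 = 16 ballots, Eta on 5. Sigma wins 16–5.
Sigma vs Epsilon: Sigma wins 13–8.
Sigma beats Eta, Epsilon; loses to Delta — 2 pairwise wins.

2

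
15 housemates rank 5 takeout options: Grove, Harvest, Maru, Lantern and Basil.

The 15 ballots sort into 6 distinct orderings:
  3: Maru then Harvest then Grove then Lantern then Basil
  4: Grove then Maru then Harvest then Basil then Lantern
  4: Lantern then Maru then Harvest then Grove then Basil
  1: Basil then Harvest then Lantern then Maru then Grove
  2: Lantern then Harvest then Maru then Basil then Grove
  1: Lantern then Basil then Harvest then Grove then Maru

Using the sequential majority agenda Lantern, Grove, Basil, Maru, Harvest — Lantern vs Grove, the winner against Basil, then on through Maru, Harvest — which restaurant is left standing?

Harvest

Round 1: Lantern vs Grove — 8–7, Lantern advances.
Round 2: Lantern vs Basil — 10–5, Lantern advances.
Round 3: Lantern vs Maru — 8–7, Lantern advances.
Round 4: Lantern vs Harvest — 7–8, Harvest advances.
Harvest survives the agenda.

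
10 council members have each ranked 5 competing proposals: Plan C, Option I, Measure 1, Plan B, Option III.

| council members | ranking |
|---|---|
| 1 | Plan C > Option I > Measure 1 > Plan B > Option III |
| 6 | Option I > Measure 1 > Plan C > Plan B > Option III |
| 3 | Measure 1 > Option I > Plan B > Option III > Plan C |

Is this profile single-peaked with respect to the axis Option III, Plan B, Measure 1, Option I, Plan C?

yes

Axis positions: Option III=1, Plan B=2, Measure 1=3, Option I=4, Plan C=5.
Type 1 (peak Plan C at position 5): ranking walks positions 5-4-3-2-1, expanding outward from the peak — single-peaked.
Type 2 (peak Option I at position 4): ranking walks positions 4-3-5-2-1, expanding outward from the peak — single-peaked.
Type 3 (peak Measure 1 at position 3): ranking walks positions 3-4-2-1-5, expanding outward from the peak — single-peaked.
Every ranking is single-peaked on this axis.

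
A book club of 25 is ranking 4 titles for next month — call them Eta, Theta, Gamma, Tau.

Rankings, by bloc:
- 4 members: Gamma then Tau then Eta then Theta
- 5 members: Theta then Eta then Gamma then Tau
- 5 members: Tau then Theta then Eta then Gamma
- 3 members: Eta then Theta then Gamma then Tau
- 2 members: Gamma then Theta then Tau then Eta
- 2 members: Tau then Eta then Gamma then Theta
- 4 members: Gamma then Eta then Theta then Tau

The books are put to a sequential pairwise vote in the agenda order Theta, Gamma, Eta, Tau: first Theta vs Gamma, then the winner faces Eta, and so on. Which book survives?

Round 1: Theta vs Gamma — 13–12, Theta advances.
Round 2: Theta vs Eta — 12–13, Eta advances.
Round 3: Eta vs Tau — 12–13, Tau advances.
The agenda winner is Tau.

Tau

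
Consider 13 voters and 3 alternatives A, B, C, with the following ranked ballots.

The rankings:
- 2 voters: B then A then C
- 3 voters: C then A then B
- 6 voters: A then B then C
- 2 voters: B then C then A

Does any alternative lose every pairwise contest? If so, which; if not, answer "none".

Head-to-head results (13 voters):
A vs B: A is ranked higher on 3+6 = 9 ballots, B on 4. A wins 9–4.
A vs C: 8 to 5, A.
B vs C: B, 10–3.
C loses to every other alternative — it is the Condorcet loser.

C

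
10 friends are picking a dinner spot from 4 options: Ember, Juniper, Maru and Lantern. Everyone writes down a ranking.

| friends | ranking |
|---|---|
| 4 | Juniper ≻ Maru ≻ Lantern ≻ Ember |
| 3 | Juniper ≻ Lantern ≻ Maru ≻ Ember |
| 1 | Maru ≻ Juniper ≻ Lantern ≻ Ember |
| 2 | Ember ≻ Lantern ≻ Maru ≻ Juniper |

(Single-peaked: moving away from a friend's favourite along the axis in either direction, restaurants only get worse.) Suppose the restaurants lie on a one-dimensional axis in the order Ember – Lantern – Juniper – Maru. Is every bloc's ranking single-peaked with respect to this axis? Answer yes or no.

Axis positions: Ember=1, Lantern=2, Juniper=3, Maru=4.
Bloc 1 (peak Juniper at position 3): ranking walks positions 3-4-2-1, expanding outward from the peak — single-peaked.
Bloc 2 (peak Juniper at position 3): ranking walks positions 3-2-4-1, expanding outward from the peak — single-peaked.
Bloc 3 (peak Maru at position 4): ranking walks positions 4-3-2-1, expanding outward from the peak — single-peaked.
Bloc 4: ranking walks positions 1-2-4-3; Maru is ranked above Juniper even though Juniper lies between Maru and the peak Ember on the axis — preferences dip and rise again. Not single-peaked.
Bloc 4 violates single-peakedness, so the profile is not single-peaked on this axis.

no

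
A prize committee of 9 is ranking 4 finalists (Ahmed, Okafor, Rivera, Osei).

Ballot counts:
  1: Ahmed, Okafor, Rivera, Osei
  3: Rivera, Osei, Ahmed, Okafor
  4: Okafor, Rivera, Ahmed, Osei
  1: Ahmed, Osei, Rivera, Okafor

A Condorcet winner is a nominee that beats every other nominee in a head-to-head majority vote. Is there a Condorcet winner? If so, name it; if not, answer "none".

Check each pair by majority over 9 ballots:
Ahmed vs Okafor: Ahmed is ranked higher on 1+3+1 = 5 ballots, Okafor on 4. Ahmed wins 5–4.
Ahmed vs Rivera: Ahmed is ranked higher on 1+1 = 2 ballots, Rivera on 7. Rivera wins 7–2.
Ahmed vs Osei: Ahmed is ranked higher on 1+4+1 = 6 ballots, Osei on 3. Ahmed wins 6–3.
Okafor vs Rivera: 1+4 = 5 for Okafor, 4 for Rivera — Okafor by 5–4.
Okafor vs Osei: Okafor is ranked higher on 1+4 = 5 ballots, Osei on 4. Okafor wins 5–4.
Rivera vs Osei: 1+3+4 = 8 for Rivera, 1 for Osei — Rivera by 8–1.
Each nominee drops at least one matchup (Ahmed loses to Rivera; Okafor loses to Ahmed; Rivera loses to Okafor; Osei loses to Ahmed); the cycle Ahmed > Okafor > Rivera > Ahmed rules out a Condorcet winner.

none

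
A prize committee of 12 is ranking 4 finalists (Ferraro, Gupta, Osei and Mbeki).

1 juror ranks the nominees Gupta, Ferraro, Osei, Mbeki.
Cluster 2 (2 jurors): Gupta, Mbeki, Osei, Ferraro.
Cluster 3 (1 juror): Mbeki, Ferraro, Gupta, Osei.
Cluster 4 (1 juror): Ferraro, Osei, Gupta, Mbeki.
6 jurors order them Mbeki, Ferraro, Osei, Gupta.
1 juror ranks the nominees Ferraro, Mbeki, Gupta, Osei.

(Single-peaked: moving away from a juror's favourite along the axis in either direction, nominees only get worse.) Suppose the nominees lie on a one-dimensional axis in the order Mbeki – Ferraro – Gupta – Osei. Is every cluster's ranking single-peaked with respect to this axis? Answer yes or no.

no

Axis positions: Mbeki=1, Ferraro=2, Gupta=3, Osei=4.
Cluster 1 (peak Gupta at position 3): ranking walks positions 3-2-4-1, expanding outward from the peak — single-peaked.
Cluster 2: ranking walks positions 3-1-4-2; Mbeki is ranked above Ferraro even though Ferraro lies between Mbeki and the peak Gupta on the axis — preferences dip and rise again. Not single-peaked.
Cluster 3 (peak Mbeki at position 1): ranking walks positions 1-2-3-4, expanding outward from the peak — single-peaked.
Cluster 4: ranking walks positions 2-4-3-1; Osei is ranked above Gupta even though Gupta lies between Osei and the peak Ferraro on the axis — preferences dip and rise again. Not single-peaked.
Cluster 5: ranking walks positions 1-2-4-3; Osei is ranked above Gupta even though Gupta lies between Osei and the peak Mbeki on the axis — preferences dip and rise again. Not single-peaked.
Cluster 6 (peak Ferraro at position 2): ranking walks positions 2-1-3-4, expanding outward from the peak — single-peaked.
Cluster 2 violates single-peakedness, so the profile is not single-peaked on this axis.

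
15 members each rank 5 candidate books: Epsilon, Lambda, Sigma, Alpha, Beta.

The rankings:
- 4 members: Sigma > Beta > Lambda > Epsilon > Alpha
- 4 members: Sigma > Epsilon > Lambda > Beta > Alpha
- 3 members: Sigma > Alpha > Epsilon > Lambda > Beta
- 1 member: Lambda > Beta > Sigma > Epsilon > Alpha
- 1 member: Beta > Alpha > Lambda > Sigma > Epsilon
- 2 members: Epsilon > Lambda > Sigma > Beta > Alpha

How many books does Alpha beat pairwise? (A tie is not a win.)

Alpha against each rival (15 members):
Alpha vs Epsilon: Epsilon, 11–4.
Alpha vs Lambda: 3+1 = 4 for Alpha, 11 for Lambda — Lambda by 11–4.
Alpha vs Sigma: 1 to 14, Sigma.
Alpha vs Beta: Beta wins 12–3.
Alpha beats no one; loses to Epsilon, Lambda, Sigma, Beta — 0 pairwise wins.

0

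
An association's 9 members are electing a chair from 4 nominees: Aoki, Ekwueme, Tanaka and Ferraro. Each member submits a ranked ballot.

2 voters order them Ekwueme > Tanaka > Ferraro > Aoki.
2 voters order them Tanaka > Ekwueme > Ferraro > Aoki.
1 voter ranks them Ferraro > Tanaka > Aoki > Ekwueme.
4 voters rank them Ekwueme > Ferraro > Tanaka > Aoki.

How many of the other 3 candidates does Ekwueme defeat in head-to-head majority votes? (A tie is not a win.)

3

Ekwueme against each rival (9 voters):
Ekwueme–Aoki: Ekwueme 8–1.
Ekwueme vs Tanaka: Ekwueme wins 6–3.
Ekwueme vs Ferraro: Ekwueme preferred on 2+2+4 = 8 ballots; Ekwueme wins 8–1.
Ekwueme beats Aoki, Tanaka, Ferraro — 3 pairwise wins.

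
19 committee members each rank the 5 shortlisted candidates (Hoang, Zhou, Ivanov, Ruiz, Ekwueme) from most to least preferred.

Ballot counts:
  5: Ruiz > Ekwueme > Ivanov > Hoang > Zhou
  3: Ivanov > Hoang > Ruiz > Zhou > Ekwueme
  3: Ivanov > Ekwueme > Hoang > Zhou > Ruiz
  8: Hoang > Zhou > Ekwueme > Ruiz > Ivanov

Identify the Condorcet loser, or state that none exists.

none

Head-to-head results (19 committee members):
Hoang–Zhou: Hoang 19–0.
Hoang vs Ivanov: Ivanov wins 11–8.
Hoang vs Ruiz: 14 to 5, Hoang.
Hoang vs Ekwueme: Hoang preferred on 3+8 = 11 ballots; Hoang wins 11–8.
Zhou vs Ivanov: Zhou preferred on 8 ballots; Ivanov wins 11–8.
Zhou vs Ruiz: Zhou, 11–8.
Zhou vs Ekwueme: 3+8 = 11 for Zhou, 8 for Ekwueme — Zhou by 11–8.
Ivanov vs Ruiz: Ruiz, 13–6.
Ivanov vs Ekwueme: Ivanov is ranked higher on 3+3 = 6 ballots, Ekwueme on 13. Ekwueme wins 13–6.
Ruiz vs Ekwueme: 5+3 = 8 for Ruiz, 11 for Ekwueme — Ekwueme by 11–8.
No candidate is winless: Hoang beats Zhou; Zhou beats Ruiz; Ivanov beats Hoang; Ruiz beats Ivanov; Ekwueme beats Ivanov. There is no Condorcet loser.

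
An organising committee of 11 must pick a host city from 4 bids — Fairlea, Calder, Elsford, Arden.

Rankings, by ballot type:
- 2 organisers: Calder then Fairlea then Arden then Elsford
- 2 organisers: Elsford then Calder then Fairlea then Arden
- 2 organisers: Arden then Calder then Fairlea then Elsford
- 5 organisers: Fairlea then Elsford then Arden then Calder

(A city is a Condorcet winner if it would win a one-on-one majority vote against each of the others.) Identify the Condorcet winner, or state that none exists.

none

Pairwise majorities:
Fairlea vs Calder: 5 to 6, Calder.
Fairlea vs Elsford: Fairlea preferred on 2+2+5 = 9 ballots; Fairlea wins 9–2.
Fairlea vs Arden: 9 to 2, Fairlea.
Calder vs Elsford: Calder preferred on 2+2 = 4 ballots; Elsford wins 7–4.
Calder vs Arden: 2+2 = 4 for Calder, 7 for Arden — Arden by 7–4.
Elsford vs Arden: Elsford is ranked higher on 2+5 = 7 ballots, Arden on 4. Elsford wins 7–4.
Each city drops at least one matchup (Fairlea loses to Calder; Calder loses to Elsford; Elsford loses to Fairlea; Arden loses to Fairlea); the cycle Fairlea beats Elsford beats Calder beats Fairlea rules out a Condorcet winner.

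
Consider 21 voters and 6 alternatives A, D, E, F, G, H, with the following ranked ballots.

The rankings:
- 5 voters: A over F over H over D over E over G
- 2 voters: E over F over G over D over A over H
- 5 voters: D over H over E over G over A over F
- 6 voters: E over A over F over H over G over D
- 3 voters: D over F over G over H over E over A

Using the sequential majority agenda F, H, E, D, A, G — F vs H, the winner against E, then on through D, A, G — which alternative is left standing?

Round 1: F vs H — 16–5, F advances.
Round 2: F vs E — 8–13, E advances.
Round 3: E vs D — 8–13, D advances.
Round 4: D vs A — 10–11, A advances.
Round 5: A vs G — 11–10, A advances.
The agenda winner is A.

A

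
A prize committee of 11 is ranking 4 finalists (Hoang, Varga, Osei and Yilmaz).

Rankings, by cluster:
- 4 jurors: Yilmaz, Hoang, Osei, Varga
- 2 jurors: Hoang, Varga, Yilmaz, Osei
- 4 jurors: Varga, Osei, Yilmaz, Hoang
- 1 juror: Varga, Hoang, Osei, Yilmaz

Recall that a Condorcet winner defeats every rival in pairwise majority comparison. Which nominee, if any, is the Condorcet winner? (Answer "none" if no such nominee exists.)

none

Pairwise majorities:
Hoang vs Varga: Hoang wins 6–5.
Hoang vs Osei: Hoang, 7–4.
Hoang vs Yilmaz: Yilmaz, 8–3.
Varga–Osei: Varga 7–4.
Varga vs Yilmaz: Varga, 7–4.
Osei vs Yilmaz: Yilmaz wins 6–5.
Each nominee drops at least one matchup (Hoang loses to Yilmaz; Varga loses to Hoang; Osei loses to Hoang; Yilmaz loses to Varga); the cycle Hoang > Varga > Yilmaz > Hoang rules out a Condorcet winner.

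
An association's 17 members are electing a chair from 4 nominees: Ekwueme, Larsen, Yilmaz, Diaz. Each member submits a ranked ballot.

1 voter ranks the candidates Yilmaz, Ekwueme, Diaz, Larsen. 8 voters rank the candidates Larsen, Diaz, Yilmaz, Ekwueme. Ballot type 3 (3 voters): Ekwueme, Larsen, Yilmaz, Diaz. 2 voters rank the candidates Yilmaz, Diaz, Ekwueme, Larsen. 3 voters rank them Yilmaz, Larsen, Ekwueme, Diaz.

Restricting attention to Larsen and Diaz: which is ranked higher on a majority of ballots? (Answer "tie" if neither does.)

Larsen

Ballots ranking Larsen above Diaz: 8 + 3 + 3 = 14.
Ballots ranking Diaz above Larsen: 17 − 14 = 3.
Larsen wins the head-to-head 14–3.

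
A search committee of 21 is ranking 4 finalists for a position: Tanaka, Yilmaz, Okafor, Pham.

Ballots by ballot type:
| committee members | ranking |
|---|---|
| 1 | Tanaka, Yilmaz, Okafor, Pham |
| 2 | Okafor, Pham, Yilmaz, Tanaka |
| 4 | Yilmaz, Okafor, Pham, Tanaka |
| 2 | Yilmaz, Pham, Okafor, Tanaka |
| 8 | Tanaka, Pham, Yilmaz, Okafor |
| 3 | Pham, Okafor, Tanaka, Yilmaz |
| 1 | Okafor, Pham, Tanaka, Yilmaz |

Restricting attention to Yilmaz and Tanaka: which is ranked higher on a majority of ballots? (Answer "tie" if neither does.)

Ballots ranking Yilmaz above Tanaka: 2 + 4 + 2 = 8.
Ballots ranking Tanaka above Yilmaz: 21 − 8 = 13.
Tanaka wins the head-to-head 13–8.

Tanaka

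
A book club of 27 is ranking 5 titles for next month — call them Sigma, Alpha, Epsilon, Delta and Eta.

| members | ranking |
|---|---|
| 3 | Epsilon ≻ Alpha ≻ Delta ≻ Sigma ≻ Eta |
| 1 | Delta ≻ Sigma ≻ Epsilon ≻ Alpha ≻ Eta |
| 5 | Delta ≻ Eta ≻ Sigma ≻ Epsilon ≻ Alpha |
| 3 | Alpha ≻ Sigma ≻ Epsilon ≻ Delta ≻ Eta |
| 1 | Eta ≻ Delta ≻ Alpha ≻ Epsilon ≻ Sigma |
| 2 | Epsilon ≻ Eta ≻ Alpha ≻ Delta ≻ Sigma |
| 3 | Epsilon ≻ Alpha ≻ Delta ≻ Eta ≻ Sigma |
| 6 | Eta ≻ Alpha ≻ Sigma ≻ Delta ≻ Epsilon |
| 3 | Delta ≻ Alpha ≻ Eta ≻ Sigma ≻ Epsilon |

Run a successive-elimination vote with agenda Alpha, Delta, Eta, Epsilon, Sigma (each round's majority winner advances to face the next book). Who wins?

Round 1: Alpha vs Delta — 17–10, Alpha advances.
Round 2: Alpha vs Eta — 13–14, Eta advances.
Round 3: Eta vs Epsilon — 15–12, Eta advances.
Round 4: Eta vs Sigma — 20–7, Eta advances.
The agenda winner is Eta.

Eta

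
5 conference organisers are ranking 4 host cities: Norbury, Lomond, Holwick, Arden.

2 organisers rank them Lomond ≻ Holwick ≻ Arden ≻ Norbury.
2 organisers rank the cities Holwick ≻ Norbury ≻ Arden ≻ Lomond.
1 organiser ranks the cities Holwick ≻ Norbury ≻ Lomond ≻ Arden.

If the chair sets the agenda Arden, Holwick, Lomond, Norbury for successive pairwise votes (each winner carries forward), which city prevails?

Holwick

Round 1: Arden vs Holwick — 0–5, Holwick advances.
Round 2: Holwick vs Lomond — 3–2, Holwick advances.
Round 3: Holwick vs Norbury — 5–0, Holwick advances.
The agenda winner is Holwick.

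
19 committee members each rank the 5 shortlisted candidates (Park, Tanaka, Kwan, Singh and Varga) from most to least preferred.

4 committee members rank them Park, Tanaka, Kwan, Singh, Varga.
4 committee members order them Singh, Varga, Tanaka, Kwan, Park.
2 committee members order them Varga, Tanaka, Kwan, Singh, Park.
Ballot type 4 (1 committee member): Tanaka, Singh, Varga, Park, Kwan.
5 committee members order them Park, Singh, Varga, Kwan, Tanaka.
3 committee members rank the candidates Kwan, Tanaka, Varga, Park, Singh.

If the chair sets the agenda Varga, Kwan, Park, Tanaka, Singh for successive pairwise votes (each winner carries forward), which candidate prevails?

Singh

Round 1: Varga vs Kwan — 12–7, Varga advances.
Round 2: Varga vs Park — 10–9, Varga advances.
Round 3: Varga vs Tanaka — 11–8, Varga advances.
Round 4: Varga vs Singh — 5–14, Singh advances.
The agenda winner is Singh.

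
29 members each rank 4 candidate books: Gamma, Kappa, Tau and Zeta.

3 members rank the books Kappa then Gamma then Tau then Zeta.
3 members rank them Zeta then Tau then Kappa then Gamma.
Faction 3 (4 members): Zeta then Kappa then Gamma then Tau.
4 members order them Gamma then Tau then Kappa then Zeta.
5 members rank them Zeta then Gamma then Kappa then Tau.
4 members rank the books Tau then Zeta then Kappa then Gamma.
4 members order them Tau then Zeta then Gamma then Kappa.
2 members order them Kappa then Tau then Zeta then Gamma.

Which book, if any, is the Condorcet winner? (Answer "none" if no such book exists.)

Head-to-head results (29 members):
Gamma vs Kappa: 4+5+4 = 13 for Gamma, 16 for Kappa — Kappa by 16–13.
Gamma vs Tau: Gamma preferred on 3+4+4+5 = 16 ballots; Gamma wins 16–13.
Gamma vs Zeta: Gamma is ranked higher on 3+4 = 7 ballots, Zeta on 22. Zeta wins 22–7.
Kappa vs Tau: 14 to 15, Tau.
Kappa vs Zeta: Kappa preferred on 3+4+2 = 9 ballots; Zeta wins 20–9.
Tau vs Zeta: Tau preferred on 3+4+4+4+2 = 17 ballots; Tau wins 17–12.
Each book drops at least one matchup (Gamma loses to Kappa; Kappa loses to Tau; Tau loses to Gamma; Zeta loses to Tau); the cycle Gamma → Tau → Kappa → Gamma rules out a Condorcet winner.

none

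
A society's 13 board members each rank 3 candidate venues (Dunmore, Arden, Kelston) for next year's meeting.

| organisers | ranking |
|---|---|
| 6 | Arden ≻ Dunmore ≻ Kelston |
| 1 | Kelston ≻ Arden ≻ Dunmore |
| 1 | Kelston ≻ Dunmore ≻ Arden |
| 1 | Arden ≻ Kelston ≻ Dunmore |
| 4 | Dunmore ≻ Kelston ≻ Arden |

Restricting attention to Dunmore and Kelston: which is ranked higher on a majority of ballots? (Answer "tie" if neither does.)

Dunmore

Ballots ranking Dunmore above Kelston: 6 + 4 = 10.
Ballots ranking Kelston above Dunmore: 13 − 10 = 3.
Dunmore wins the head-to-head 10–3.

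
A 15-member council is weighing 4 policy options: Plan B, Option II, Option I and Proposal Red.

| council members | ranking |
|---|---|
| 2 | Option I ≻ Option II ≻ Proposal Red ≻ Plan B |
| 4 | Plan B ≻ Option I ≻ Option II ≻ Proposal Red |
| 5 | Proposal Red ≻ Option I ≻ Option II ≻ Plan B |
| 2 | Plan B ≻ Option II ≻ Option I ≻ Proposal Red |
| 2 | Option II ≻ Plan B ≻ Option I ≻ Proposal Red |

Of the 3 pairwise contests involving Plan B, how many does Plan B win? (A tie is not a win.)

2

Plan B against each rival (15 council members):
Plan B vs Option II: Option II, 9–6.
Plan B vs Option I: Plan B, 8–7.
Plan B vs Proposal Red: Plan B wins 8–7.
Plan B beats Option I, Proposal Red; loses to Option II — 2 pairwise wins.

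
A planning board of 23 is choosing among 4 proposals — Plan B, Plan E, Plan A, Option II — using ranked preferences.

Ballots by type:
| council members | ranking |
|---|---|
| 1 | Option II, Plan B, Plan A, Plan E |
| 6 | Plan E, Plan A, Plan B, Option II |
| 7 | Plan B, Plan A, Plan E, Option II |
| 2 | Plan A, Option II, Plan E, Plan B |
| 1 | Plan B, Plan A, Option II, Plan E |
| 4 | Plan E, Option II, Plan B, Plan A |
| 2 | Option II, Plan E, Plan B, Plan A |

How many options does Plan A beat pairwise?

1

Plan A against each rival (23 council members):
Plan A–Plan B: Plan B 15–8.
Plan A vs Plan E: 1+7+2+1 = 11 for Plan A, 12 for Plan E — Plan E by 12–11.
Plan A–Option II: Plan A 16–7.
Plan A beats Option II; loses to Plan B, Plan E — 1 pairwise win.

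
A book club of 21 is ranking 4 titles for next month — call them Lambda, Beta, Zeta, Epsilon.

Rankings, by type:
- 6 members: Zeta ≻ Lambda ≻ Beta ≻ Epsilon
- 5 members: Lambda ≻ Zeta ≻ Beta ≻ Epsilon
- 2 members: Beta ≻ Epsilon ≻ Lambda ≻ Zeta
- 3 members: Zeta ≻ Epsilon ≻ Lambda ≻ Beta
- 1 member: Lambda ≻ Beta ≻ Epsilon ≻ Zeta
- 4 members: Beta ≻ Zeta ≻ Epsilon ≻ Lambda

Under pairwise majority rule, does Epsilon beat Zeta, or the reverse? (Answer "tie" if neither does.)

Zeta

Ballots ranking Epsilon above Zeta: 2 + 1 = 3.
Ballots ranking Zeta above Epsilon: 21 − 3 = 18.
Zeta wins the head-to-head 18–3.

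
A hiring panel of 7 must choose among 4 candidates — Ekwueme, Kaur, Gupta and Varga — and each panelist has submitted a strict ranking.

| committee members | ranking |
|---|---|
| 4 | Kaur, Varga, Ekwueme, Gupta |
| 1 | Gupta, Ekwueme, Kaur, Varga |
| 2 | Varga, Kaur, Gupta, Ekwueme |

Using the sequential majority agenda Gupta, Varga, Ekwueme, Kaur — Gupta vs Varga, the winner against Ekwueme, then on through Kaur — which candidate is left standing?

Kaur

Round 1: Gupta vs Varga — 1–6, Varga advances.
Round 2: Varga vs Ekwueme — 6–1, Varga advances.
Round 3: Varga vs Kaur — 2–5, Kaur advances.
The agenda winner is Kaur.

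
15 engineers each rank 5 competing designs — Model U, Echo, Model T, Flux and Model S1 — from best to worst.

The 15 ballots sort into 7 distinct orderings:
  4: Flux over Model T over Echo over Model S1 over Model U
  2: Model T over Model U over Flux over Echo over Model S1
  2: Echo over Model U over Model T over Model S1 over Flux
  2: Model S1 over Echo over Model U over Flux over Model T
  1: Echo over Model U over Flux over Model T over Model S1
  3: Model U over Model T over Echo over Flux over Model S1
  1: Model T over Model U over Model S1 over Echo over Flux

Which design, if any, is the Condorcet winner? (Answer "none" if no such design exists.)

none

Check each pair by majority over 15 ballots:
Model U–Echo: Echo 9–6.
Model U vs Model T: 2+2+1+3 = 8 for Model U, 7 for Model T — Model U by 8–7.
Model U–Flux: Model U 11–4.
Model U–Model S1: Model U 9–6.
Echo–Model T: Model T 10–5.
Echo–Flux: Echo 9–6.
Echo–Model S1: Echo 12–3.
Model T vs Flux: Model T wins 8–7.
Model T vs Model S1: Model T is ranked higher on 4+2+2+1+3+1 = 13 ballots, Model S1 on 2. Model T wins 13–2.
Flux vs Model S1: Flux is ranked higher on 4+2+1+3 = 10 ballots, Model S1 on 5. Flux wins 10–5.
No design is unbeaten: Model U loses to Echo; Echo loses to Model T; Model T loses to Model U; Flux loses to Model U; Model S1 loses to Model U. In particular Model U > Model T > Echo > Model U is a majority cycle — no Condorcet winner exists.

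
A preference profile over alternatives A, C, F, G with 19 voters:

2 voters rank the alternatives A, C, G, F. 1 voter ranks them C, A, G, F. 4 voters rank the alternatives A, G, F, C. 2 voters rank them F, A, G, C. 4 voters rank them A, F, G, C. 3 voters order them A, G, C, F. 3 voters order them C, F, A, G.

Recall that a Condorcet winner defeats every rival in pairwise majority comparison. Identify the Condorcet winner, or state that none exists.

A

Check each pair by majority over 19 ballots:
A vs C: A is ranked higher on 2+4+2+4+3 = 15 ballots, C on 4. A wins 15–4.
A vs F: 14 to 5, A.
A vs G: 19 for A, 0 for G — A by 19–0.
C vs F: C is ranked higher on 2+1+3+3 = 9 ballots, F on 10. F wins 10–9.
C vs G: G, 13–6.
F vs G: G wins 10–9.
A defeats every rival head-to-head and is the Condorcet winner.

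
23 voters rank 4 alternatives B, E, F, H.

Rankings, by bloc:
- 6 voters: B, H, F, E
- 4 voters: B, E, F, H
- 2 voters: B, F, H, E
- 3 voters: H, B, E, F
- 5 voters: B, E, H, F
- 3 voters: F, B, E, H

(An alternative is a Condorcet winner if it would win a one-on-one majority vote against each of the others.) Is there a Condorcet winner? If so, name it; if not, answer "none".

B

Head-to-head results (23 voters):
B vs E: 23 to 0, B.
B–F: B 20–3.
B vs H: 6+4+2+5+3 = 20 for B, 3 for H — B by 20–3.
E vs F: E is ranked higher on 4+3+5 = 12 ballots, F on 11. E wins 12–11.
E vs H: 4+5+3 = 12 for E, 11 for H — E by 12–11.
F vs H: 9 to 14, H.
B defeats every rival head-to-head and is the Condorcet winner.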